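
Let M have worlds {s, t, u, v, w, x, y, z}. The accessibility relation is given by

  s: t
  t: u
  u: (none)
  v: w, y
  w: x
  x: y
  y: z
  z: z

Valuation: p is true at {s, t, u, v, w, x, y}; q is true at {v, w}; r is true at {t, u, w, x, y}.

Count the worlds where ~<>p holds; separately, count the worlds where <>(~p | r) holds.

3 and 7

For ~<>p:
s: <>p is T. ✗
t: <>p is T. ✗
u: <>p is F. ✓
v: <>p is T. ✗
w: <>p is T. ✗
x: <>p is T. ✗
y: <>p is F. ✓
z: <>p is F. ✓
— 3 worlds.
For <>(~p | r):
s: successors {t}; ~p | r there: t:T. ✓
t: successors {u}; ~p | r there: u:T. ✓
u: no successors, so <>(~p | r) fails. ✗
v: successors {w, y}; ~p | r there: w:T, y:T. ✓
w: successors {x}; ~p | r there: x:T. ✓
x: successors {y}; ~p | r there: y:T. ✓
y: successors {z}; ~p | r there: z:T. ✓
z: successors {z}; ~p | r there: z:T. ✓
— 7 worlds.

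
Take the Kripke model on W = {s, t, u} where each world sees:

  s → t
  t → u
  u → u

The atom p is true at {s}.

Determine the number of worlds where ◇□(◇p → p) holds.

s: successors {t}; □(◇p → p) there: t:T. ✓
t: successors {u}; □(◇p → p) there: u:T. ✓
u: successors {u}; □(◇p → p) there: u:T. ✓
Satisfying worlds: {s, t, u}.

3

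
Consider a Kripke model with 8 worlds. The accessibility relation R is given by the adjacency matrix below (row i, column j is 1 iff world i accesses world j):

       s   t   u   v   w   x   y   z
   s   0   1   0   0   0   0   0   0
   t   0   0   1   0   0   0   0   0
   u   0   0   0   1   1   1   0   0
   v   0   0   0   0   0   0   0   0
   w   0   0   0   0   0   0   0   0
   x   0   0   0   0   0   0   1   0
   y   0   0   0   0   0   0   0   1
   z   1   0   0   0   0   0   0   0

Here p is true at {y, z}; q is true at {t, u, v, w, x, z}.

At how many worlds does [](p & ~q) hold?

s: successors {t}; p & ~q there: t:F. ✗
t: successors {u}; p & ~q there: u:F. ✗
u: successors {v, w, x}; p & ~q there: v:F, w:F, x:F. ✗
v: no successors, so [](p & ~q) holds vacuously. ✓
w: no successors, so [](p & ~q) holds vacuously. ✓
x: successors {y}; p & ~q there: y:T. ✓
y: successors {z}; p & ~q there: z:F. ✗
z: successors {s}; p & ~q there: s:F. ✗
Satisfying worlds: {v, w, x}.

3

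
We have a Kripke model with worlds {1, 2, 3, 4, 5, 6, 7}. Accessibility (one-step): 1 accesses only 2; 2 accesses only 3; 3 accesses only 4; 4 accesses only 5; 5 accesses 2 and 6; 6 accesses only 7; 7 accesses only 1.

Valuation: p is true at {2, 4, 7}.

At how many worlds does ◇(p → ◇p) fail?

1: successors {2}; p → ◇p there: 2:F. ✗
2: successors {3}; p → ◇p there: 3:T. ✓
3: successors {4}; p → ◇p there: 4:F. ✗
4: successors {5}; p → ◇p there: 5:T. ✓
5: successors {2, 6}; p → ◇p there: 2:F, 6:T. ✓
6: successors {7}; p → ◇p there: 7:F. ✗
7: successors {1}; p → ◇p there: 1:T. ✓
Satisfying worlds: {2, 4, 5, 7}.
So ◇(p → ◇p) fails at the other 3 worlds.

3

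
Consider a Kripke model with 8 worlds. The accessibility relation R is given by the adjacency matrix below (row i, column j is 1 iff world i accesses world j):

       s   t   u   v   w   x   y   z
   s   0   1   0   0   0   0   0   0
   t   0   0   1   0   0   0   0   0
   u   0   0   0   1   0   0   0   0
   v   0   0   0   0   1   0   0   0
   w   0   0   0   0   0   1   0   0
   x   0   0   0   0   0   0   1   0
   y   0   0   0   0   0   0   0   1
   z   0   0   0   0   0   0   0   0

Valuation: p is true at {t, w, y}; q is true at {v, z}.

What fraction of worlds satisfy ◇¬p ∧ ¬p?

1/8

s: ◇¬p is F, ¬p is T. ✗
t: ◇¬p is T, ¬p is F. ✗
u: ◇¬p is T, ¬p is T. ✓
v: ◇¬p is F, ¬p is T. ✗
w: ◇¬p is T, ¬p is F. ✗
x: ◇¬p is F, ¬p is T. ✗
y: ◇¬p is T, ¬p is F. ✗
z: ◇¬p is F, ¬p is T. ✗
That's 1 of 8 worlds, so 1/8.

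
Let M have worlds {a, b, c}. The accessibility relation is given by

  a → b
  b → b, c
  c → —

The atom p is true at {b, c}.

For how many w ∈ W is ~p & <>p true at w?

1

a: ~p is T, <>p is T. ✓
b: ~p is F, <>p is T. ✗
c: ~p is F, <>p is F. ✗
Satisfying worlds: {a}.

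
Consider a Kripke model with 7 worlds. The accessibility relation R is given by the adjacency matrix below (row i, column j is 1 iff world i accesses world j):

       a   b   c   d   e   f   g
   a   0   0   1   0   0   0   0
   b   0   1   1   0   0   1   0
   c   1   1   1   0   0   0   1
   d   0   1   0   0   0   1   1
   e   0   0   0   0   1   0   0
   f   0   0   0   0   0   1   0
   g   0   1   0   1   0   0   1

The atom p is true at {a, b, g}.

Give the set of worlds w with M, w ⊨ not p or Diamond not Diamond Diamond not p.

{c, d, e, f}

a: not p is F, Diamond not Diamond Diamond not p is F. ✗
b: not p is F, Diamond not Diamond Diamond not p is F. ✗
c: not p is T, Diamond not Diamond Diamond not p is F. ✓
d: not p is T, Diamond not Diamond Diamond not p is F. ✓
e: not p is T, Diamond not Diamond Diamond not p is F. ✓
f: not p is T, Diamond not Diamond Diamond not p is F. ✓
g: not p is F, Diamond not Diamond Diamond not p is F. ✗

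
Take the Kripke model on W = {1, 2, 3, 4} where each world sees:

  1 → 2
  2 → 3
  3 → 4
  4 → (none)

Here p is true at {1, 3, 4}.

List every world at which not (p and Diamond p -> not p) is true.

{3}

1: p and Diamond p -> not p is T. ✗
2: p and Diamond p -> not p is T. ✗
3: p and Diamond p -> not p is F. ✓
4: p and Diamond p -> not p is T. ✗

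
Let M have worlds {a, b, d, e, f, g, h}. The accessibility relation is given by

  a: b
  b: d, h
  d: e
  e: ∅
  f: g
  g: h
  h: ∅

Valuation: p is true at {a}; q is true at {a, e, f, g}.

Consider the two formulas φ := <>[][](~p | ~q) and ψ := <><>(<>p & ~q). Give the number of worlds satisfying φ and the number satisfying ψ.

For <>[][](~p | ~q):
a: successors {b}; [][](~p | ~q) there: b:T. ✓
b: successors {d, h}; [][](~p | ~q) there: d:T, h:T. ✓
d: successors {e}; [][](~p | ~q) there: e:T. ✓
e: no successors, so <>[][](~p | ~q) fails. ✗
f: successors {g}; [][](~p | ~q) there: g:T. ✓
g: successors {h}; [][](~p | ~q) there: h:T. ✓
h: no successors, so <>[][](~p | ~q) fails. ✗
— 5 worlds.
For <><>(<>p & ~q):
a: successors {b}; <>(<>p & ~q) there: b:F. ✗
b: successors {d, h}; <>(<>p & ~q) there: d:F, h:F. ✗
d: successors {e}; <>(<>p & ~q) there: e:F. ✗
e: no successors, so <><>(<>p & ~q) fails. ✗
f: successors {g}; <>(<>p & ~q) there: g:F. ✗
g: successors {h}; <>(<>p & ~q) there: h:F. ✗
h: no successors, so <><>(<>p & ~q) fails. ✗
— 0 worlds.

5 and 0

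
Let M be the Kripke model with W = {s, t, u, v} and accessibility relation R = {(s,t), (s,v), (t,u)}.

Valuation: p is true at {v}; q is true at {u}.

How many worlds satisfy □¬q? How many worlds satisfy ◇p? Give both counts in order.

3 and 1

For □¬q:
s: successors {t, v}; ¬q there: t:T, v:T. ✓
t: successors {u}; ¬q there: u:F. ✗
u: no successors, so □¬q holds vacuously. ✓
v: no successors, so □¬q holds vacuously. ✓
— 3 worlds.
For ◇p:
s: successors {t, v}; p there: t:F, v:T. ✓
t: successors {u}; p there: u:F. ✗
u: no successors, so ◇p fails. ✗
v: no successors, so ◇p fails. ✗
— 1 world.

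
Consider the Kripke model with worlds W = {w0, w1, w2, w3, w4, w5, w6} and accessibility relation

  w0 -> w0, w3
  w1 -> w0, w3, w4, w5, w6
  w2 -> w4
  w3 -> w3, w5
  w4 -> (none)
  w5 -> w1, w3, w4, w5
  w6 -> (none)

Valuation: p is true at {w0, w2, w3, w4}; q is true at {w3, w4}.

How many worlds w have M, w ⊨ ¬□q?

w0: □q is F. ✓
w1: □q is F. ✓
w2: □q is T. ✗
w3: □q is F. ✓
w4: □q is T. ✗
w5: □q is F. ✓
w6: □q is T. ✗
Satisfying worlds: {w0, w1, w3, w5}.

4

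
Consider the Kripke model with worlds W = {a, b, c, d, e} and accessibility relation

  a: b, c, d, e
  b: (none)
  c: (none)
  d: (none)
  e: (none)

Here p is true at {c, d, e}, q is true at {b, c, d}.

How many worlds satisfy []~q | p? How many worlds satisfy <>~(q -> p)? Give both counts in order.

4 and 1

For []~q | p:
a: []~q is F, p is F. ✗
b: []~q is T, p is F. ✓
c: []~q is T, p is T. ✓
d: []~q is T, p is T. ✓
e: []~q is T, p is T. ✓
— 4 worlds.
For <>~(q -> p):
a: successors {b, c, d, e}; ~(q -> p) there: b:T, c:F, d:F, e:F. ✓
b: no successors, so <>~(q -> p) fails. ✗
c: no successors, so <>~(q -> p) fails. ✗
d: no successors, so <>~(q -> p) fails. ✗
e: no successors, so <>~(q -> p) fails. ✗
— 1 world.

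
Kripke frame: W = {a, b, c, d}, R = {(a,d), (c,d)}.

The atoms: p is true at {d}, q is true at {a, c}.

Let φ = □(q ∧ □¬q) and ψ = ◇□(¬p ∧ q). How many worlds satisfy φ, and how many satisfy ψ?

For □(q ∧ □¬q):
a: successors {d}; q ∧ □¬q there: d:F. ✗
b: no successors, so □(q ∧ □¬q) holds vacuously. ✓
c: successors {d}; q ∧ □¬q there: d:F. ✗
d: no successors, so □(q ∧ □¬q) holds vacuously. ✓
— 2 worlds.
For ◇□(¬p ∧ q):
a: successors {d}; □(¬p ∧ q) there: d:T. ✓
b: no successors, so ◇□(¬p ∧ q) fails. ✗
c: successors {d}; □(¬p ∧ q) there: d:T. ✓
d: no successors, so ◇□(¬p ∧ q) fails. ✗
— 2 worlds.

2 and 2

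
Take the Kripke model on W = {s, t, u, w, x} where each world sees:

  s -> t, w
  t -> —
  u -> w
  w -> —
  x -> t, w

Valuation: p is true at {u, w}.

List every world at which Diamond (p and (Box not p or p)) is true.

s: successors {t, w}; p and (Box not p or p) there: t:F, w:T. ✓
t: no successors, so Diamond (p and (Box not p or p)) fails. ✗
u: successors {w}; p and (Box not p or p) there: w:T. ✓
w: no successors, so Diamond (p and (Box not p or p)) fails. ✗
x: successors {t, w}; p and (Box not p or p) there: t:F, w:T. ✓

{s, u, x}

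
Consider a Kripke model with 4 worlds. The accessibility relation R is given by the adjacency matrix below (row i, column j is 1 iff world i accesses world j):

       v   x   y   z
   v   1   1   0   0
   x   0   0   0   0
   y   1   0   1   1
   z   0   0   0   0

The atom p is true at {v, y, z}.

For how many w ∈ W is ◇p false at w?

2

v: successors {v, x}; p there: v:T, x:F. ✓
x: no successors, so ◇p fails. ✗
y: successors {v, y, z}; p there: v:T, y:T, z:T. ✓
z: no successors, so ◇p fails. ✗
Satisfying worlds: {v, y}.
So ◇p fails at the other 2 worlds.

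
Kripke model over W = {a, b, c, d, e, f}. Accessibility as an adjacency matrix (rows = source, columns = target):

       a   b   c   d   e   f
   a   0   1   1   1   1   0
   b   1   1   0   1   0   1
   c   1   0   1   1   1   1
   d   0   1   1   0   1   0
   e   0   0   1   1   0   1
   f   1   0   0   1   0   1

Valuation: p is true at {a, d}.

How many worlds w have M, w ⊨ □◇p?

a: successors {b, c, d, e}; ◇p there: b:T, c:T, d:F, e:T. ✗
b: successors {a, b, d, f}; ◇p there: a:T, b:T, d:F, f:T. ✗
c: successors {a, c, d, e, f}; ◇p there: a:T, c:T, d:F, e:T, f:T. ✗
d: successors {b, c, e}; ◇p there: b:T, c:T, e:T. ✓
e: successors {c, d, f}; ◇p there: c:T, d:F, f:T. ✗
f: successors {a, d, f}; ◇p there: a:T, d:F, f:T. ✗
Satisfying worlds: {d}.

1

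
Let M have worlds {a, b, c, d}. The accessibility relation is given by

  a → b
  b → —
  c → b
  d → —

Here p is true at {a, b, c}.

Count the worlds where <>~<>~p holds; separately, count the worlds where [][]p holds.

For <>~<>~p:
a: successors {b}; ~<>~p there: b:T. ✓
b: no successors, so <>~<>~p fails. ✗
c: successors {b}; ~<>~p there: b:T. ✓
d: no successors, so <>~<>~p fails. ✗
— 2 worlds.
For [][]p:
a: successors {b}; []p there: b:T. ✓
b: no successors, so [][]p holds vacuously. ✓
c: successors {b}; []p there: b:T. ✓
d: no successors, so [][]p holds vacuously. ✓
— 4 worlds.

2 and 4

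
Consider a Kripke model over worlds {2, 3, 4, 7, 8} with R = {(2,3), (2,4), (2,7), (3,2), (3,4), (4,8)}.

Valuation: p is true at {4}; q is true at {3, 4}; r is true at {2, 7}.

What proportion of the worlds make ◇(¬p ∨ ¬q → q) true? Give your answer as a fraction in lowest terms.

2/5

2: successors {3, 4, 7}; ¬p ∨ ¬q → q there: 3:T, 4:T, 7:F. ✓
3: successors {2, 4}; ¬p ∨ ¬q → q there: 2:F, 4:T. ✓
4: successors {8}; ¬p ∨ ¬q → q there: 8:F. ✗
7: no successors, so ◇(¬p ∨ ¬q → q) fails. ✗
8: no successors, so ◇(¬p ∨ ¬q → q) fails. ✗
That's 2 of 5 worlds, so 2/5.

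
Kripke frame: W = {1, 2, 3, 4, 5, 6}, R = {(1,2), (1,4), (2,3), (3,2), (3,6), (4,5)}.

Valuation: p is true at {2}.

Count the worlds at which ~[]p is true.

1: []p is F. ✓
2: []p is F. ✓
3: []p is F. ✓
4: []p is F. ✓
5: []p is T. ✗
6: []p is T. ✗
Satisfying worlds: {1, 2, 3, 4}.

4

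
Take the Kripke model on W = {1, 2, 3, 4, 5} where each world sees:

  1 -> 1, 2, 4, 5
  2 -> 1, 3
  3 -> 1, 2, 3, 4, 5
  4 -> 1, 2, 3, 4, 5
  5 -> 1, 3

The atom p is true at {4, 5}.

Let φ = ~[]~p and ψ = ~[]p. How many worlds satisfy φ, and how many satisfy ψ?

For ~[]~p:
1: []~p is F. ✓
2: []~p is T. ✗
3: []~p is F. ✓
4: []~p is F. ✓
5: []~p is T. ✗
— 3 worlds.
For ~[]p:
1: []p is F. ✓
2: []p is F. ✓
3: []p is F. ✓
4: []p is F. ✓
5: []p is F. ✓
— 5 worlds.

3 and 5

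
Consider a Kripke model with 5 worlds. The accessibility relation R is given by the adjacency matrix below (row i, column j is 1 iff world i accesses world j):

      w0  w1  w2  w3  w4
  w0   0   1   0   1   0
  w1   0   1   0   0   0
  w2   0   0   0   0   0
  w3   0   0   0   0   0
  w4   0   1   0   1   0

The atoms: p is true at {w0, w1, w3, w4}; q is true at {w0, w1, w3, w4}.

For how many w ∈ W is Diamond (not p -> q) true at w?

3

w0: successors {w1, w3}; not p -> q there: w1:T, w3:T. ✓
w1: successors {w1}; not p -> q there: w1:T. ✓
w2: no successors, so Diamond (not p -> q) fails. ✗
w3: no successors, so Diamond (not p -> q) fails. ✗
w4: successors {w1, w3}; not p -> q there: w1:T, w3:T. ✓
Satisfying worlds: {w0, w1, w4}.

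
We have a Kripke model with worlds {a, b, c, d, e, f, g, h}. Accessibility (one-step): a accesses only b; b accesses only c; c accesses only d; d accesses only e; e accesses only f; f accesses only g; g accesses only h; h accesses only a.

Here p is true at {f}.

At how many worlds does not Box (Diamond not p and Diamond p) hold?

8

a: Box (Diamond not p and Diamond p) is F. ✓
b: Box (Diamond not p and Diamond p) is F. ✓
c: Box (Diamond not p and Diamond p) is F. ✓
d: Box (Diamond not p and Diamond p) is F. ✓
e: Box (Diamond not p and Diamond p) is F. ✓
f: Box (Diamond not p and Diamond p) is F. ✓
g: Box (Diamond not p and Diamond p) is F. ✓
h: Box (Diamond not p and Diamond p) is F. ✓
Satisfying worlds: {a, b, c, d, e, f, g, h}.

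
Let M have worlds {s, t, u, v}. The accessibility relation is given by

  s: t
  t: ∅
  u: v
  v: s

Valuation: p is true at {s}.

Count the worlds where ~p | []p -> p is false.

s: ~p | []p is F, p is T. ✓
t: ~p | []p is T, p is F. ✗
u: ~p | []p is T, p is F. ✗
v: ~p | []p is T, p is F. ✗
Satisfying worlds: {s}.
So ~p | []p -> p fails at the other 3 worlds.

3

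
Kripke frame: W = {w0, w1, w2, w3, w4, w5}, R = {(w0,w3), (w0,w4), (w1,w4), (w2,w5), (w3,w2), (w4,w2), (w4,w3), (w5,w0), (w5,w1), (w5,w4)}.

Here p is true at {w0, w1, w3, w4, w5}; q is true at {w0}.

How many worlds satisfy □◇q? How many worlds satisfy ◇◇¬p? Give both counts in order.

For □◇q:
w0: successors {w3, w4}; ◇q there: w3:F, w4:F. ✗
w1: successors {w4}; ◇q there: w4:F. ✗
w2: successors {w5}; ◇q there: w5:T. ✓
w3: successors {w2}; ◇q there: w2:F. ✗
w4: successors {w2, w3}; ◇q there: w2:F, w3:F. ✗
w5: successors {w0, w1, w4}; ◇q there: w0:F, w1:F, w4:F. ✗
— 1 world.
For ◇◇¬p:
w0: successors {w3, w4}; ◇¬p there: w3:T, w4:T. ✓
w1: successors {w4}; ◇¬p there: w4:T. ✓
w2: successors {w5}; ◇¬p there: w5:F. ✗
w3: successors {w2}; ◇¬p there: w2:F. ✗
w4: successors {w2, w3}; ◇¬p there: w2:F, w3:T. ✓
w5: successors {w0, w1, w4}; ◇¬p there: w0:F, w1:F, w4:T. ✓
— 4 worlds.

1 and 4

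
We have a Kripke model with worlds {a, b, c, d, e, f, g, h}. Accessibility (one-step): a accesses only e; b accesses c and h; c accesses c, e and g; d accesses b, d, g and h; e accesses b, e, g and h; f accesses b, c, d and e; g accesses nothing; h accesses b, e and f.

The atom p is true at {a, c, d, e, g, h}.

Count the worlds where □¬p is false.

a: successors {e}; ¬p there: e:F. ✗
b: successors {c, h}; ¬p there: c:F, h:F. ✗
c: successors {c, e, g}; ¬p there: c:F, e:F, g:F. ✗
d: successors {b, d, g, h}; ¬p there: b:T, d:F, g:F, h:F. ✗
e: successors {b, e, g, h}; ¬p there: b:T, e:F, g:F, h:F. ✗
f: successors {b, c, d, e}; ¬p there: b:T, c:F, d:F, e:F. ✗
g: no successors, so □¬p holds vacuously. ✓
h: successors {b, e, f}; ¬p there: b:T, e:F, f:T. ✗
Satisfying worlds: {g}.
So □¬p fails at the other 7 worlds.

7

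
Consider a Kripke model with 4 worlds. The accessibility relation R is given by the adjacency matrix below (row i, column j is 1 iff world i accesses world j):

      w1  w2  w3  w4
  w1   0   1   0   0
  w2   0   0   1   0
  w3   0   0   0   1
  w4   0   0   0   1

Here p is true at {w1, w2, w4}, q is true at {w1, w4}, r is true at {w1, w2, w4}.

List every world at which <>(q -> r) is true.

w1: successors {w2}; q -> r there: w2:T. ✓
w2: successors {w3}; q -> r there: w3:T. ✓
w3: successors {w4}; q -> r there: w4:T. ✓
w4: successors {w4}; q -> r there: w4:T. ✓

{w1, w2, w3, w4}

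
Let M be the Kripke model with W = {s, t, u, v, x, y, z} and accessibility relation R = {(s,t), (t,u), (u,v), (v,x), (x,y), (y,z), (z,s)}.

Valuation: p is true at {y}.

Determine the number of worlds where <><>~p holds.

s: successors {t}; <>~p there: t:T. ✓
t: successors {u}; <>~p there: u:T. ✓
u: successors {v}; <>~p there: v:T. ✓
v: successors {x}; <>~p there: x:F. ✗
x: successors {y}; <>~p there: y:T. ✓
y: successors {z}; <>~p there: z:T. ✓
z: successors {s}; <>~p there: s:T. ✓
Satisfying worlds: {s, t, u, x, y, z}.

6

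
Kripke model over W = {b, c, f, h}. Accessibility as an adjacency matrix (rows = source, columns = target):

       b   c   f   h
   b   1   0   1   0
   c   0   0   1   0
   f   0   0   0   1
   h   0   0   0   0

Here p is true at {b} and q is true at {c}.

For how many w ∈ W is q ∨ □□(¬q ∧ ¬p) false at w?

1

b: q is F, □□(¬q ∧ ¬p) is F. ✗
c: q is T, □□(¬q ∧ ¬p) is T. ✓
f: q is F, □□(¬q ∧ ¬p) is T. ✓
h: q is F, □□(¬q ∧ ¬p) is T. ✓
Satisfying worlds: {c, f, h}.
So q ∨ □□(¬q ∧ ¬p) fails at the other 1 world.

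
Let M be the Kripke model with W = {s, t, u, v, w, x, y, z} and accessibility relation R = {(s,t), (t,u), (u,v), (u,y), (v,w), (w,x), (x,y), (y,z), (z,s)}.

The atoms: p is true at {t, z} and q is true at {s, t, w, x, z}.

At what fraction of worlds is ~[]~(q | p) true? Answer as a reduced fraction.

5/8

s: []~(q | p) is F. ✓
t: []~(q | p) is T. ✗
u: []~(q | p) is T. ✗
v: []~(q | p) is F. ✓
w: []~(q | p) is F. ✓
x: []~(q | p) is T. ✗
y: []~(q | p) is F. ✓
z: []~(q | p) is F. ✓
That's 5 of 8 worlds, so 5/8.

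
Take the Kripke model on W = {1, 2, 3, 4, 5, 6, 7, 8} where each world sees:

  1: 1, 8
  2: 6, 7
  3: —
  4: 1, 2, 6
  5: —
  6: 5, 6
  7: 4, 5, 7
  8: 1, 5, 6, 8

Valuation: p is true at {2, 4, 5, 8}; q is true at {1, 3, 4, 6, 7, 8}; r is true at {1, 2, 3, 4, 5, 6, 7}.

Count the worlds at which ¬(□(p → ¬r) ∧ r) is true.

4

1: □(p → ¬r) ∧ r is T. ✗
2: □(p → ¬r) ∧ r is T. ✗
3: □(p → ¬r) ∧ r is T. ✗
4: □(p → ¬r) ∧ r is F. ✓
5: □(p → ¬r) ∧ r is T. ✗
6: □(p → ¬r) ∧ r is F. ✓
7: □(p → ¬r) ∧ r is F. ✓
8: □(p → ¬r) ∧ r is F. ✓
Satisfying worlds: {4, 6, 7, 8}.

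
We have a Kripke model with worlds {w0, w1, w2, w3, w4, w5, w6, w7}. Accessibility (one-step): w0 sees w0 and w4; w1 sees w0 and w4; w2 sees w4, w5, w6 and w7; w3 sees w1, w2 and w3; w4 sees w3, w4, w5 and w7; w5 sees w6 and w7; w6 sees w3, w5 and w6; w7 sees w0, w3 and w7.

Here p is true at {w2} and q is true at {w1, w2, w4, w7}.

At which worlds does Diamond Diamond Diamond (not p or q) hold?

w0: successors {w0, w4}; Diamond Diamond (not p or q) there: w0:T, w4:T. ✓
w1: successors {w0, w4}; Diamond Diamond (not p or q) there: w0:T, w4:T. ✓
w2: successors {w4, w5, w6, w7}; Diamond Diamond (not p or q) there: w4:T, w5:T, w6:T, w7:T. ✓
w3: successors {w1, w2, w3}; Diamond Diamond (not p or q) there: w1:T, w2:T, w3:T. ✓
w4: successors {w3, w4, w5, w7}; Diamond Diamond (not p or q) there: w3:T, w4:T, w5:T, w7:T. ✓
w5: successors {w6, w7}; Diamond Diamond (not p or q) there: w6:T, w7:T. ✓
w6: successors {w3, w5, w6}; Diamond Diamond (not p or q) there: w3:T, w5:T, w6:T. ✓
w7: successors {w0, w3, w7}; Diamond Diamond (not p or q) there: w0:T, w3:T, w7:T. ✓

{w0, w1, w2, w3, w4, w5, w6, w7}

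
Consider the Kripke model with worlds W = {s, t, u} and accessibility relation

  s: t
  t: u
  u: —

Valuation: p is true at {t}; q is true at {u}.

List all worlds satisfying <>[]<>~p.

s: successors {t}; []<>~p there: t:F. ✗
t: successors {u}; []<>~p there: u:T. ✓
u: no successors, so <>[]<>~p fails. ✗

{t}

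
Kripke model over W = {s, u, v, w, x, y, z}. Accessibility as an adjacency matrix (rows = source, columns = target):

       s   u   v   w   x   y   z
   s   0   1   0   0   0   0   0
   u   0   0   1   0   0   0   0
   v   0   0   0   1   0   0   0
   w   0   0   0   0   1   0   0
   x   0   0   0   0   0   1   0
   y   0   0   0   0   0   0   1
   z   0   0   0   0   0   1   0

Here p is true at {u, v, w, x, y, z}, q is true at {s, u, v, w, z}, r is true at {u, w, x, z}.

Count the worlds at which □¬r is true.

3

s: successors {u}; ¬r there: u:F. ✗
u: successors {v}; ¬r there: v:T. ✓
v: successors {w}; ¬r there: w:F. ✗
w: successors {x}; ¬r there: x:F. ✗
x: successors {y}; ¬r there: y:T. ✓
y: successors {z}; ¬r there: z:F. ✗
z: successors {y}; ¬r there: y:T. ✓
Satisfying worlds: {u, x, z}.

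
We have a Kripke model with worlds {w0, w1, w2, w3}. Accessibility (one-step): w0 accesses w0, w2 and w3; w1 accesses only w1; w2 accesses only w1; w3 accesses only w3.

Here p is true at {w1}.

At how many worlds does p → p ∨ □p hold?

w0: p is F, p ∨ □p is F. ✓
w1: p is T, p ∨ □p is T. ✓
w2: p is F, p ∨ □p is T. ✓
w3: p is F, p ∨ □p is F. ✓
Satisfying worlds: {w0, w1, w2, w3}.

4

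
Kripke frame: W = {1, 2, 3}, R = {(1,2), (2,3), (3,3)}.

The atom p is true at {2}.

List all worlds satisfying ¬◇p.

1: ◇p is T. ✗
2: ◇p is F. ✓
3: ◇p is F. ✓

{2, 3}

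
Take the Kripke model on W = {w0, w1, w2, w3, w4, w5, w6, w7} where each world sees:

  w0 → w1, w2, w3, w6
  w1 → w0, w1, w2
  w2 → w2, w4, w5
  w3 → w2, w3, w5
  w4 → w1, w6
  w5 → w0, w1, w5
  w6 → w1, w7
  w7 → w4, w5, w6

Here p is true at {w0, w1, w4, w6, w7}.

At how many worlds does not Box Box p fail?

0

w0: Box Box p is F. ✓
w1: Box Box p is F. ✓
w2: Box Box p is F. ✓
w3: Box Box p is F. ✓
w4: Box Box p is F. ✓
w5: Box Box p is F. ✓
w6: Box Box p is F. ✓
w7: Box Box p is F. ✓
Satisfying worlds: {w0, w1, w2, w3, w4, w5, w6, w7}.
So not Box Box p fails at the other 0 worlds.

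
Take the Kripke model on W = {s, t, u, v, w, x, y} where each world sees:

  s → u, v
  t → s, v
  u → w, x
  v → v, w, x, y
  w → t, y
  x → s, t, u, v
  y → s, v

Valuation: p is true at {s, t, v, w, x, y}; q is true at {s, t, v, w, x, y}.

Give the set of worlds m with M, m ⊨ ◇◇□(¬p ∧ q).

s: successors {u, v}; ◇□(¬p ∧ q) there: u:F, v:F. ✗
t: successors {s, v}; ◇□(¬p ∧ q) there: s:F, v:F. ✗
u: successors {w, x}; ◇□(¬p ∧ q) there: w:F, x:F. ✗
v: successors {v, w, x, y}; ◇□(¬p ∧ q) there: v:F, w:F, x:F, y:F. ✗
w: successors {t, y}; ◇□(¬p ∧ q) there: t:F, y:F. ✗
x: successors {s, t, u, v}; ◇□(¬p ∧ q) there: s:F, t:F, u:F, v:F. ✗
y: successors {s, v}; ◇□(¬p ∧ q) there: s:F, v:F. ✗

∅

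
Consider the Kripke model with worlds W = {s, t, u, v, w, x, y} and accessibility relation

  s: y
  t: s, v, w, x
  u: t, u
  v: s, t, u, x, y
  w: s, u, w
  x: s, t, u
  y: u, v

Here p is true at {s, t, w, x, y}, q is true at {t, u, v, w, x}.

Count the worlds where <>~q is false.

2

s: successors {y}; ~q there: y:T. ✓
t: successors {s, v, w, x}; ~q there: s:T, v:F, w:F, x:F. ✓
u: successors {t, u}; ~q there: t:F, u:F. ✗
v: successors {s, t, u, x, y}; ~q there: s:T, t:F, u:F, x:F, y:T. ✓
w: successors {s, u, w}; ~q there: s:T, u:F, w:F. ✓
x: successors {s, t, u}; ~q there: s:T, t:F, u:F. ✓
y: successors {u, v}; ~q there: u:F, v:F. ✗
Satisfying worlds: {s, t, v, w, x}.
So <>~q fails at the other 2 worlds.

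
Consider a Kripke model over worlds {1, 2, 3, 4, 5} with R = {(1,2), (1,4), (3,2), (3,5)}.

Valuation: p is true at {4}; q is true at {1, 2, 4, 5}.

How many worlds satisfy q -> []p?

4

1: q is T, []p is F. ✗
2: q is T, []p is T. ✓
3: q is F, []p is F. ✓
4: q is T, []p is T. ✓
5: q is T, []p is T. ✓
Satisfying worlds: {2, 3, 4, 5}.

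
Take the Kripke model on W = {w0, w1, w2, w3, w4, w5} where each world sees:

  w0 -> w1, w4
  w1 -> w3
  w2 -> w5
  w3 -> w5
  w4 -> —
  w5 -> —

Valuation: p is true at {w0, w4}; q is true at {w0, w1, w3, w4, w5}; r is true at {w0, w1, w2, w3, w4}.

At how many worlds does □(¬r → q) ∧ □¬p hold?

w0: □(¬r → q) is T, □¬p is F. ✗
w1: □(¬r → q) is T, □¬p is T. ✓
w2: □(¬r → q) is T, □¬p is T. ✓
w3: □(¬r → q) is T, □¬p is T. ✓
w4: □(¬r → q) is T, □¬p is T. ✓
w5: □(¬r → q) is T, □¬p is T. ✓
Satisfying worlds: {w1, w2, w3, w4, w5}.

5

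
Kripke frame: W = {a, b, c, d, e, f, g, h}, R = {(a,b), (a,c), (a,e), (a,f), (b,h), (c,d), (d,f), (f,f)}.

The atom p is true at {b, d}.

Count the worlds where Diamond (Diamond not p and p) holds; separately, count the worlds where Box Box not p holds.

2 and 7

For Diamond (Diamond not p and p):
a: successors {b, c, e, f}; Diamond not p and p there: b:T, c:F, e:F, f:F. ✓
b: successors {h}; Diamond not p and p there: h:F. ✗
c: successors {d}; Diamond not p and p there: d:T. ✓
d: successors {f}; Diamond not p and p there: f:F. ✗
e: no successors, so Diamond (Diamond not p and p) fails. ✗
f: successors {f}; Diamond not p and p there: f:F. ✗
g: no successors, so Diamond (Diamond not p and p) fails. ✗
h: no successors, so Diamond (Diamond not p and p) fails. ✗
— 2 worlds.
For Box Box not p:
a: successors {b, c, e, f}; Box not p there: b:T, c:F, e:T, f:T. ✗
b: successors {h}; Box not p there: h:T. ✓
c: successors {d}; Box not p there: d:T. ✓
d: successors {f}; Box not p there: f:T. ✓
e: no successors, so Box Box not p holds vacuously. ✓
f: successors {f}; Box not p there: f:T. ✓
g: no successors, so Box Box not p holds vacuously. ✓
h: no successors, so Box Box not p holds vacuously. ✓
— 7 worlds.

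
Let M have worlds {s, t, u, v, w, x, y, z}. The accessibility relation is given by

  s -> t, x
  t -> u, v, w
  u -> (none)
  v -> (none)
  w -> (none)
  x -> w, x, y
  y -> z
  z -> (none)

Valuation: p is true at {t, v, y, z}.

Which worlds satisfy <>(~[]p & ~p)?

{s, x}

s: successors {t, x}; ~[]p & ~p there: t:F, x:T. ✓
t: successors {u, v, w}; ~[]p & ~p there: u:F, v:F, w:F. ✗
u: no successors, so <>(~[]p & ~p) fails. ✗
v: no successors, so <>(~[]p & ~p) fails. ✗
w: no successors, so <>(~[]p & ~p) fails. ✗
x: successors {w, x, y}; ~[]p & ~p there: w:F, x:T, y:F. ✓
y: successors {z}; ~[]p & ~p there: z:F. ✗
z: no successors, so <>(~[]p & ~p) fails. ✗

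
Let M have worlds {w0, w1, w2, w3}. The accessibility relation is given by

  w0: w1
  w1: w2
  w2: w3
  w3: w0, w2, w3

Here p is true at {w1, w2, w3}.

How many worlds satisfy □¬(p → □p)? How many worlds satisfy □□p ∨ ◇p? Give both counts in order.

For □¬(p → □p):
w0: successors {w1}; ¬(p → □p) there: w1:F. ✗
w1: successors {w2}; ¬(p → □p) there: w2:F. ✗
w2: successors {w3}; ¬(p → □p) there: w3:T. ✓
w3: successors {w0, w2, w3}; ¬(p → □p) there: w0:F, w2:F, w3:T. ✗
— 1 world.
For □□p ∨ ◇p:
w0: □□p is T, ◇p is T. ✓
w1: □□p is T, ◇p is T. ✓
w2: □□p is F, ◇p is T. ✓
w3: □□p is F, ◇p is T. ✓
— 4 worlds.

1 and 4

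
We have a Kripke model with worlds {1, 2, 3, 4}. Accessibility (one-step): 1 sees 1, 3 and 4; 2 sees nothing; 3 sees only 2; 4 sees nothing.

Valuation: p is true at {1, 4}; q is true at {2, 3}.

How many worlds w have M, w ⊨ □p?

1: successors {1, 3, 4}; p there: 1:T, 3:F, 4:T. ✗
2: no successors, so □p holds vacuously. ✓
3: successors {2}; p there: 2:F. ✗
4: no successors, so □p holds vacuously. ✓
Satisfying worlds: {2, 4}.

2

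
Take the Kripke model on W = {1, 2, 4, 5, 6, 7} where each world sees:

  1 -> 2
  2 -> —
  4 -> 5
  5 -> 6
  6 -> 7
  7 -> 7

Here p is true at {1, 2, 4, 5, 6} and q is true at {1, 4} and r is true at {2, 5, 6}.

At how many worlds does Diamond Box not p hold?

1: successors {2}; Box not p there: 2:T. ✓
2: no successors, so Diamond Box not p fails. ✗
4: successors {5}; Box not p there: 5:F. ✗
5: successors {6}; Box not p there: 6:T. ✓
6: successors {7}; Box not p there: 7:T. ✓
7: successors {7}; Box not p there: 7:T. ✓
Satisfying worlds: {1, 5, 6, 7}.

4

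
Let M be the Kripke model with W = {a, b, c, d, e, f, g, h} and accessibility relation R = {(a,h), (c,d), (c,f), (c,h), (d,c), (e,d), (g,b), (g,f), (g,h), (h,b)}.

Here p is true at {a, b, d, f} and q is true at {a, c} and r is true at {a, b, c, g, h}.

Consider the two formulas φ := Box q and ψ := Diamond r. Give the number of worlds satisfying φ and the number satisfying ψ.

3 and 5

For Box q:
a: successors {h}; q there: h:F. ✗
b: no successors, so Box q holds vacuously. ✓
c: successors {d, f, h}; q there: d:F, f:F, h:F. ✗
d: successors {c}; q there: c:T. ✓
e: successors {d}; q there: d:F. ✗
f: no successors, so Box q holds vacuously. ✓
g: successors {b, f, h}; q there: b:F, f:F, h:F. ✗
h: successors {b}; q there: b:F. ✗
— 3 worlds.
For Diamond r:
a: successors {h}; r there: h:T. ✓
b: no successors, so Diamond r fails. ✗
c: successors {d, f, h}; r there: d:F, f:F, h:T. ✓
d: successors {c}; r there: c:T. ✓
e: successors {d}; r there: d:F. ✗
f: no successors, so Diamond r fails. ✗
g: successors {b, f, h}; r there: b:T, f:F, h:T. ✓
h: successors {b}; r there: b:T. ✓
— 5 worlds.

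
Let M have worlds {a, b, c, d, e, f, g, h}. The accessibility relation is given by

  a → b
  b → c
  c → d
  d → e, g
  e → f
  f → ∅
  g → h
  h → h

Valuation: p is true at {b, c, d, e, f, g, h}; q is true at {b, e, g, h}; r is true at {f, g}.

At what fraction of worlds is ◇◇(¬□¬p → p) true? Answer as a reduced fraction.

a: successors {b}; ◇(¬□¬p → p) there: b:T. ✓
b: successors {c}; ◇(¬□¬p → p) there: c:T. ✓
c: successors {d}; ◇(¬□¬p → p) there: d:T. ✓
d: successors {e, g}; ◇(¬□¬p → p) there: e:T, g:T. ✓
e: successors {f}; ◇(¬□¬p → p) there: f:F. ✗
f: no successors, so ◇◇(¬□¬p → p) fails. ✗
g: successors {h}; ◇(¬□¬p → p) there: h:T. ✓
h: successors {h}; ◇(¬□¬p → p) there: h:T. ✓
That's 6 of 8 worlds, so 6/8 = 3/4.

3/4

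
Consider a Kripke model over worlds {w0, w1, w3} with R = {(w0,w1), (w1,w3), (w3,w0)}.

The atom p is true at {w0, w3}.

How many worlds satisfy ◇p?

2

w0: successors {w1}; p there: w1:F. ✗
w1: successors {w3}; p there: w3:T. ✓
w3: successors {w0}; p there: w0:T. ✓
Satisfying worlds: {w1, w3}.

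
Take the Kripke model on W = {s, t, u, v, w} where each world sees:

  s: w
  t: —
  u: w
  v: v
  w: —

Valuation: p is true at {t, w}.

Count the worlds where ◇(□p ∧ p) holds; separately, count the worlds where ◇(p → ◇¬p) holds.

2 and 1

For ◇(□p ∧ p):
s: successors {w}; □p ∧ p there: w:T. ✓
t: no successors, so ◇(□p ∧ p) fails. ✗
u: successors {w}; □p ∧ p there: w:T. ✓
v: successors {v}; □p ∧ p there: v:F. ✗
w: no successors, so ◇(□p ∧ p) fails. ✗
— 2 worlds.
For ◇(p → ◇¬p):
s: successors {w}; p → ◇¬p there: w:F. ✗
t: no successors, so ◇(p → ◇¬p) fails. ✗
u: successors {w}; p → ◇¬p there: w:F. ✗
v: successors {v}; p → ◇¬p there: v:T. ✓
w: no successors, so ◇(p → ◇¬p) fails. ✗
— 1 world.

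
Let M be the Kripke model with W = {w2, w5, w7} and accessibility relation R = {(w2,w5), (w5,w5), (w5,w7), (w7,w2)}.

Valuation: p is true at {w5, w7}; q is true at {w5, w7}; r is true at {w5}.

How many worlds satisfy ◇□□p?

2

w2: successors {w5}; □□p there: w5:F. ✗
w5: successors {w5, w7}; □□p there: w5:F, w7:T. ✓
w7: successors {w2}; □□p there: w2:T. ✓
Satisfying worlds: {w5, w7}.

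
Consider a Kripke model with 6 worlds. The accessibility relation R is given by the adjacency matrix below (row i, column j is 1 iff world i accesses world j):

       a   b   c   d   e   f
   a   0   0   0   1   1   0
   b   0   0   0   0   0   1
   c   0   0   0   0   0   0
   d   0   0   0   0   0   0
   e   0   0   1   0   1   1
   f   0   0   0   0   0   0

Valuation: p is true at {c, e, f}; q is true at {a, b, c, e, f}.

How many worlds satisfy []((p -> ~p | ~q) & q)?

3

a: successors {d, e}; (p -> ~p | ~q) & q there: d:F, e:F. ✗
b: successors {f}; (p -> ~p | ~q) & q there: f:F. ✗
c: no successors, so []((p -> ~p | ~q) & q) holds vacuously. ✓
d: no successors, so []((p -> ~p | ~q) & q) holds vacuously. ✓
e: successors {c, e, f}; (p -> ~p | ~q) & q there: c:F, e:F, f:F. ✗
f: no successors, so []((p -> ~p | ~q) & q) holds vacuously. ✓
Satisfying worlds: {c, d, f}.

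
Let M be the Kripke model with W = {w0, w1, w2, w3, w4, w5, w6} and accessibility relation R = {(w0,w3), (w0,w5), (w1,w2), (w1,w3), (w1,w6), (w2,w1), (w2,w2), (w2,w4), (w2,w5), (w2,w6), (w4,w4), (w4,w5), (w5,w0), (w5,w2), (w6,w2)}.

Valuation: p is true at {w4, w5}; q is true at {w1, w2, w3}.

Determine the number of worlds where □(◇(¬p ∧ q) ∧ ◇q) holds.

w0: successors {w3, w5}; ◇(¬p ∧ q) ∧ ◇q there: w3:F, w5:T. ✗
w1: successors {w2, w3, w6}; ◇(¬p ∧ q) ∧ ◇q there: w2:T, w3:F, w6:T. ✗
w2: successors {w1, w2, w4, w5, w6}; ◇(¬p ∧ q) ∧ ◇q there: w1:T, w2:T, w4:F, w5:T, w6:T. ✗
w3: no successors, so □(◇(¬p ∧ q) ∧ ◇q) holds vacuously. ✓
w4: successors {w4, w5}; ◇(¬p ∧ q) ∧ ◇q there: w4:F, w5:T. ✗
w5: successors {w0, w2}; ◇(¬p ∧ q) ∧ ◇q there: w0:T, w2:T. ✓
w6: successors {w2}; ◇(¬p ∧ q) ∧ ◇q there: w2:T. ✓
Satisfying worlds: {w3, w5, w6}.

3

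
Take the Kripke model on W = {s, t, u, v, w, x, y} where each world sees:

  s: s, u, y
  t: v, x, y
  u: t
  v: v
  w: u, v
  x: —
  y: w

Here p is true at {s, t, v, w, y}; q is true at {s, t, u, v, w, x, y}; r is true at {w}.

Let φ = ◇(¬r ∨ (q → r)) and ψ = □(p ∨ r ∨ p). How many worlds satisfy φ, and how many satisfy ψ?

6 and 4

For ◇(¬r ∨ (q → r)):
s: successors {s, u, y}; ¬r ∨ (q → r) there: s:T, u:T, y:T. ✓
t: successors {v, x, y}; ¬r ∨ (q → r) there: v:T, x:T, y:T. ✓
u: successors {t}; ¬r ∨ (q → r) there: t:T. ✓
v: successors {v}; ¬r ∨ (q → r) there: v:T. ✓
w: successors {u, v}; ¬r ∨ (q → r) there: u:T, v:T. ✓
x: no successors, so ◇(¬r ∨ (q → r)) fails. ✗
y: successors {w}; ¬r ∨ (q → r) there: w:T. ✓
— 6 worlds.
For □(p ∨ r ∨ p):
s: successors {s, u, y}; p ∨ r ∨ p there: s:T, u:F, y:T. ✗
t: successors {v, x, y}; p ∨ r ∨ p there: v:T, x:F, y:T. ✗
u: successors {t}; p ∨ r ∨ p there: t:T. ✓
v: successors {v}; p ∨ r ∨ p there: v:T. ✓
w: successors {u, v}; p ∨ r ∨ p there: u:F, v:T. ✗
x: no successors, so □(p ∨ r ∨ p) holds vacuously. ✓
y: successors {w}; p ∨ r ∨ p there: w:T. ✓
— 4 worlds.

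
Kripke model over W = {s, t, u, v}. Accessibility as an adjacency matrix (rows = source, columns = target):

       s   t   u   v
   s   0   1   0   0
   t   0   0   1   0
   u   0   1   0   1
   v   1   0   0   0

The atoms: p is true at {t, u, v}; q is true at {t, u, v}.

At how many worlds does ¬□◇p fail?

s: □◇p is T. ✗
t: □◇p is T. ✗
u: □◇p is F. ✓
v: □◇p is T. ✗
Satisfying worlds: {u}.
So ¬□◇p fails at the other 3 worlds.

3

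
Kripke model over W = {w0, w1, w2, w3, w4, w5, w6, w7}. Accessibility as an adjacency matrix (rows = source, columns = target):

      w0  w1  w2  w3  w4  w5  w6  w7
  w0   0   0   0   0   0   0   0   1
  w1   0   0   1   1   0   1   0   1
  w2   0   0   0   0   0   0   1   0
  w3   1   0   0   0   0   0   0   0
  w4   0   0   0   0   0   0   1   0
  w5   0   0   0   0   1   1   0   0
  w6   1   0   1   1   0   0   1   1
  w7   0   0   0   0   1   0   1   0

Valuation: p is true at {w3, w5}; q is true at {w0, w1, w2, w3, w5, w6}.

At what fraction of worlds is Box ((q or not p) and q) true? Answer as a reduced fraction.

3/8

w0: successors {w7}; (q or not p) and q there: w7:F. ✗
w1: successors {w2, w3, w5, w7}; (q or not p) and q there: w2:T, w3:T, w5:T, w7:F. ✗
w2: successors {w6}; (q or not p) and q there: w6:T. ✓
w3: successors {w0}; (q or not p) and q there: w0:T. ✓
w4: successors {w6}; (q or not p) and q there: w6:T. ✓
w5: successors {w4, w5}; (q or not p) and q there: w4:F, w5:T. ✗
w6: successors {w0, w2, w3, w6, w7}; (q or not p) and q there: w0:T, w2:T, w3:T, w6:T, w7:F. ✗
w7: successors {w4, w6}; (q or not p) and q there: w4:F, w6:T. ✗
That's 3 of 8 worlds, so 3/8.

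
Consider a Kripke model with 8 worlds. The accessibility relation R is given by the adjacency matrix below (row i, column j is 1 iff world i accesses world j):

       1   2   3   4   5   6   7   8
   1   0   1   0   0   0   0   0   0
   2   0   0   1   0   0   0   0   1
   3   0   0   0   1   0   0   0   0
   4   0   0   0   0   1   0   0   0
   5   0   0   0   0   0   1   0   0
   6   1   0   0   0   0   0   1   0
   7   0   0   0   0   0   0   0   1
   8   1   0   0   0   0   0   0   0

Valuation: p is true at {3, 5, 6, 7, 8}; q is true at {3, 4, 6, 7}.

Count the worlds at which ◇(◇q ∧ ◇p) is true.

3

1: successors {2}; ◇q ∧ ◇p there: 2:T. ✓
2: successors {3, 8}; ◇q ∧ ◇p there: 3:F, 8:F. ✗
3: successors {4}; ◇q ∧ ◇p there: 4:F. ✗
4: successors {5}; ◇q ∧ ◇p there: 5:T. ✓
5: successors {6}; ◇q ∧ ◇p there: 6:T. ✓
6: successors {1, 7}; ◇q ∧ ◇p there: 1:F, 7:F. ✗
7: successors {8}; ◇q ∧ ◇p there: 8:F. ✗
8: successors {1}; ◇q ∧ ◇p there: 1:F. ✗
Satisfying worlds: {1, 4, 5}.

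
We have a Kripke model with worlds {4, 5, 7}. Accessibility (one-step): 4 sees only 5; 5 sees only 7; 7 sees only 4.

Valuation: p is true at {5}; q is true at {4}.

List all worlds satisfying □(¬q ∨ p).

4: successors {5}; ¬q ∨ p there: 5:T. ✓
5: successors {7}; ¬q ∨ p there: 7:T. ✓
7: successors {4}; ¬q ∨ p there: 4:F. ✗

{4, 5}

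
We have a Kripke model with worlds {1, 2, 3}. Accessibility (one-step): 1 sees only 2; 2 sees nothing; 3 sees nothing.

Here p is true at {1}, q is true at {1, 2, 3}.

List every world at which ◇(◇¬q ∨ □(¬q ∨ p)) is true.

1: successors {2}; ◇¬q ∨ □(¬q ∨ p) there: 2:T. ✓
2: no successors, so ◇(◇¬q ∨ □(¬q ∨ p)) fails. ✗
3: no successors, so ◇(◇¬q ∨ □(¬q ∨ p)) fails. ✗

{1}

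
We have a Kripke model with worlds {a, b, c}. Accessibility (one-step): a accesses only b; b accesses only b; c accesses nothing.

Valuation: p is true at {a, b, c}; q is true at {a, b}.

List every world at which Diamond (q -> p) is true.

a: successors {b}; q -> p there: b:T. ✓
b: successors {b}; q -> p there: b:T. ✓
c: no successors, so Diamond (q -> p) fails. ✗

{a, b}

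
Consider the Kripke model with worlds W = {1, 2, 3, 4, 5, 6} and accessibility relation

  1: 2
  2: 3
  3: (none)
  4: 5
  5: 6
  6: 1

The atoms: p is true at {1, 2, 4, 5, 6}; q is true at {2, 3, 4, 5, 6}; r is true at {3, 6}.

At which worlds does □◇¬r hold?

{3, 5, 6}

1: successors {2}; ◇¬r there: 2:F. ✗
2: successors {3}; ◇¬r there: 3:F. ✗
3: no successors, so □◇¬r holds vacuously. ✓
4: successors {5}; ◇¬r there: 5:F. ✗
5: successors {6}; ◇¬r there: 6:T. ✓
6: successors {1}; ◇¬r there: 1:T. ✓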